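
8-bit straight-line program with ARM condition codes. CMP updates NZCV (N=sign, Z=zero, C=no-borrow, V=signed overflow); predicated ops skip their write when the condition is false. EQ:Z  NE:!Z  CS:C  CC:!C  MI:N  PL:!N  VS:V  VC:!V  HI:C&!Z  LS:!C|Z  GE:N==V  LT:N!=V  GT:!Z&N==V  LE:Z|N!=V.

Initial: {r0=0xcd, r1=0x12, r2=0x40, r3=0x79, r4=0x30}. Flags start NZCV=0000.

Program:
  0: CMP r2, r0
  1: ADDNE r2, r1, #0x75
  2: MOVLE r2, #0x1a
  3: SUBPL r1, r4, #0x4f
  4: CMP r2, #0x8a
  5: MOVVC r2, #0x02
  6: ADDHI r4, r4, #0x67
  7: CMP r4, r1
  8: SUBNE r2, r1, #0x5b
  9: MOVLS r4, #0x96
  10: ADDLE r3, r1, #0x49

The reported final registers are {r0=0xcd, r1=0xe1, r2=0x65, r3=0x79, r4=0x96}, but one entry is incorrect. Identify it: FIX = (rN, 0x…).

[0] flags=0000 → (cmp)
[1] flags=0000 NE?T → r2=0x87
[2] flags=0000 LE?F → skip
[3] flags=0000 PL?T → r1=0xe1
[4] flags=1000 → (cmp)
[5] flags=1000 VC?T → r2=0x02
[6] flags=1000 HI?F → skip
[7] flags=0000 → (cmp)
[8] flags=0000 NE?T → r2=0x86
[9] flags=0000 LS?T → r4=0x96
[10] flags=0000 LE?F → skip

FIX = (r2, 0x86)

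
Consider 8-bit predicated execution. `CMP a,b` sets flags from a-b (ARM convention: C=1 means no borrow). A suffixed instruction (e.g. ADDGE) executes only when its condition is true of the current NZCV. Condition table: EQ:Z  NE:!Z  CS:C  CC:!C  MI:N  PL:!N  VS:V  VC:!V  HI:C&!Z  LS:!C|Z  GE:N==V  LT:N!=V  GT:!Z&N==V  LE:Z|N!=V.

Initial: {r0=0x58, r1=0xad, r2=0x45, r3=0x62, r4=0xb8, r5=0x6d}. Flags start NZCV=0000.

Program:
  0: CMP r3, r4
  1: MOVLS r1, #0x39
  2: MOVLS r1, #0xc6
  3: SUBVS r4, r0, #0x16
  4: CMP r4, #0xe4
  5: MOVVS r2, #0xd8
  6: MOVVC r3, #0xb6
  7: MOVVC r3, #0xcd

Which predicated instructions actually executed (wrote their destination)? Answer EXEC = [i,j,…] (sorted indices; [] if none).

EXEC = [1,2,3,6,7]

0: ✓ CMP  NZCV=1001
1: ✓ MOVLS  r1←0x39
2: ✓ MOVLS  r1←0xc6
3: ✓ SUBVS  r4←0x42
4: ✓ CMP  NZCV=0000
5: · MOVVS
6: ✓ MOVVC  r3←0xb6
7: ✓ MOVVC  r3←0xcd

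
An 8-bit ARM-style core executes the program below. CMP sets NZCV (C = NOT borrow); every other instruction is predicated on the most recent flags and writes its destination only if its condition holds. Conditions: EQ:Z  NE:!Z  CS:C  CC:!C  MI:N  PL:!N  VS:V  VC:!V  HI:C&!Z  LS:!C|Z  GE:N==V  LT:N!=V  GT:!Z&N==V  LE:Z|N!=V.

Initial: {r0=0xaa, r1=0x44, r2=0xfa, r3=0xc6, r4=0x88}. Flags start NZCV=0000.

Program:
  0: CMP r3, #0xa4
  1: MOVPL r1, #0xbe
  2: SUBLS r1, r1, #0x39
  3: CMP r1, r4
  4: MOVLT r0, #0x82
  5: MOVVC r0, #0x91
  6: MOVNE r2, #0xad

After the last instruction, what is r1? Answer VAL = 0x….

VAL = 0xbe

0: ✓ CMP  NZCV=0010
1: ✓ MOVPL  r1←0xbe
2: · SUBLS
3: ✓ CMP  NZCV=0010
4: · MOVLT
5: ✓ MOVVC  r0←0x91
6: ✓ MOVNE  r2←0xad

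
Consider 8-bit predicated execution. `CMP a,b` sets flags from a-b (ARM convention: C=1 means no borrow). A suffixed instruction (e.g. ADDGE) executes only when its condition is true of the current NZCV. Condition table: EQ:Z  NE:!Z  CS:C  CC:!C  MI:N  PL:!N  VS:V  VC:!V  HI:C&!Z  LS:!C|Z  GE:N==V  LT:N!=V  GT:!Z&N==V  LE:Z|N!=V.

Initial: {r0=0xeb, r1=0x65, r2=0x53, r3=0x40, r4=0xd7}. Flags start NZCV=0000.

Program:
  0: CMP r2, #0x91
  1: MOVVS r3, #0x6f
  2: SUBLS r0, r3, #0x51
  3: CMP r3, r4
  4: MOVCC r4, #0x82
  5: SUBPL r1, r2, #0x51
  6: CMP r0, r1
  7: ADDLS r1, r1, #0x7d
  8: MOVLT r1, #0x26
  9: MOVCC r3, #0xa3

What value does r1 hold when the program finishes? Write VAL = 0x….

VAL = 0x26

[0] flags=1001 → (cmp)
[1] flags=1001 VS?T → r3=0x6f
[2] flags=1001 LS?T → r0=0x1e
[3] flags=1001 → (cmp)
[4] flags=1001 CC?T → r4=0x82
[5] flags=1001 PL?F → skip
[6] flags=1000 → (cmp)
[7] flags=1000 LS?T → r1=0xe2
[8] flags=1000 LT?T → r1=0x26
[9] flags=1000 CC?T → r3=0xa3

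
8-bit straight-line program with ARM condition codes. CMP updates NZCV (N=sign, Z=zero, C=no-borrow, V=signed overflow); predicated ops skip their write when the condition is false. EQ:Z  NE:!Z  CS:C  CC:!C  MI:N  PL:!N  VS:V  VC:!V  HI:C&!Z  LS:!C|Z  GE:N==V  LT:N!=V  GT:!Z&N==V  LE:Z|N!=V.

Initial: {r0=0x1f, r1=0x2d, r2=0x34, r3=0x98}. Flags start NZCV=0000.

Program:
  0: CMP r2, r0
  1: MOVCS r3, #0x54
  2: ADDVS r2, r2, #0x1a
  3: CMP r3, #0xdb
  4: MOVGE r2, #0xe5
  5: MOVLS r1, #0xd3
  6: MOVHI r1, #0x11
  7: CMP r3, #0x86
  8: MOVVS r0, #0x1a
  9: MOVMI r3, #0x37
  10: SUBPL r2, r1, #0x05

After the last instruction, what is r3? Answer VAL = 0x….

0: ✓ CMP  NZCV=0010
1: ✓ MOVCS  r3←0x54
2: · ADDVS
3: ✓ CMP  NZCV=0000
4: ✓ MOVGE  r2←0xe5
5: ✓ MOVLS  r1←0xd3
6: · MOVHI
7: ✓ CMP  NZCV=1001
8: ✓ MOVVS  r0←0x1a
9: ✓ MOVMI  r3←0x37
10: · SUBPL

VAL = 0x37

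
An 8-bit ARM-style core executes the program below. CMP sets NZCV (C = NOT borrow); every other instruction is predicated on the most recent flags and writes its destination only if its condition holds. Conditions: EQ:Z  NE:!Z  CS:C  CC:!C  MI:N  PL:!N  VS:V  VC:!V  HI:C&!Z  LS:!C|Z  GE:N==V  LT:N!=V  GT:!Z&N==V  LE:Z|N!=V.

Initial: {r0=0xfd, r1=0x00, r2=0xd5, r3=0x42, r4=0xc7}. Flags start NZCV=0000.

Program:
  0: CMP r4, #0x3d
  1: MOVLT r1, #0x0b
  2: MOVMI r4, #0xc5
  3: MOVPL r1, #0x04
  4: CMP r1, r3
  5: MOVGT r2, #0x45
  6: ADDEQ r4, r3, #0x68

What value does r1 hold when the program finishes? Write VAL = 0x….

0: ✓ CMP  NZCV=1010
1: ✓ MOVLT  r1←0x0b
2: ✓ MOVMI  r4←0xc5
3: · MOVPL
4: ✓ CMP  NZCV=1000
5: · MOVGT
6: · ADDEQ

VAL = 0x0b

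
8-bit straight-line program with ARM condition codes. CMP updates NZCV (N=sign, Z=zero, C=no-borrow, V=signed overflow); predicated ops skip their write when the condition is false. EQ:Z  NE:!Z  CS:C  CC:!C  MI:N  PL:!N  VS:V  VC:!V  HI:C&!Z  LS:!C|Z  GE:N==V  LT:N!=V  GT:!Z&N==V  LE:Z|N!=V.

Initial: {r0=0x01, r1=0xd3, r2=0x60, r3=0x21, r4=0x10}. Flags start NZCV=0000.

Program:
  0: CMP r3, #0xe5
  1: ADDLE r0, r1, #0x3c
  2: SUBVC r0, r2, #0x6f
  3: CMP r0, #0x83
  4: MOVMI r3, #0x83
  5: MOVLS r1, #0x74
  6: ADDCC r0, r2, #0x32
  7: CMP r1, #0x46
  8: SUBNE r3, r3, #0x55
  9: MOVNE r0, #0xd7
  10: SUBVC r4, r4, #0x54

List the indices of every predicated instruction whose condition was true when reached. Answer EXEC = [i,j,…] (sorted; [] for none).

[0] flags=0000 → (cmp)
[1] flags=0000 LE?F → skip
[2] flags=0000 VC?T → r0=0xf1
[3] flags=0010 → (cmp)
[4] flags=0010 MI?F → skip
[5] flags=0010 LS?F → skip
[6] flags=0010 CC?F → skip
[7] flags=1010 → (cmp)
[8] flags=1010 NE?T → r3=0xcc
[9] flags=1010 NE?T → r0=0xd7
[10] flags=1010 VC?T → r4=0xbc

EXEC = [2,8,9,10]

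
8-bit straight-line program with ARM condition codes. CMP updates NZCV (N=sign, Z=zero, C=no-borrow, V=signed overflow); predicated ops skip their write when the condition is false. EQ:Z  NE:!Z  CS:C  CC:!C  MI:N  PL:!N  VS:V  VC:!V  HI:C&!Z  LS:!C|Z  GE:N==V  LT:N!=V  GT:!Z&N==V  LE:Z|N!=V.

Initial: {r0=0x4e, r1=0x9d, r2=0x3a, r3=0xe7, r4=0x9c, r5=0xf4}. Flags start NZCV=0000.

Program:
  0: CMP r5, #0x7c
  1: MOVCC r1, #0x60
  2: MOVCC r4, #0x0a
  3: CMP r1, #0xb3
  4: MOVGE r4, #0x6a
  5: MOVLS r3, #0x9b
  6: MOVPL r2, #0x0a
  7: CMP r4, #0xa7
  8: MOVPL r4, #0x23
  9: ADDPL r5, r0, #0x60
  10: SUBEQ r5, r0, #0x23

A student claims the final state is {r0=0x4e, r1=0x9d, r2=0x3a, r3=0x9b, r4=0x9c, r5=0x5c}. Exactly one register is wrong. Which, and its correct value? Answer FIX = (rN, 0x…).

FIX = (r5, 0xf4)

0: ✓ CMP  NZCV=0011
1: · MOVCC
2: · MOVCC
3: ✓ CMP  NZCV=1000
4: · MOVGE
5: ✓ MOVLS  r3←0x9b
6: · MOVPL
7: ✓ CMP  NZCV=1000
8: · MOVPL
9: · ADDPL
10: · SUBEQ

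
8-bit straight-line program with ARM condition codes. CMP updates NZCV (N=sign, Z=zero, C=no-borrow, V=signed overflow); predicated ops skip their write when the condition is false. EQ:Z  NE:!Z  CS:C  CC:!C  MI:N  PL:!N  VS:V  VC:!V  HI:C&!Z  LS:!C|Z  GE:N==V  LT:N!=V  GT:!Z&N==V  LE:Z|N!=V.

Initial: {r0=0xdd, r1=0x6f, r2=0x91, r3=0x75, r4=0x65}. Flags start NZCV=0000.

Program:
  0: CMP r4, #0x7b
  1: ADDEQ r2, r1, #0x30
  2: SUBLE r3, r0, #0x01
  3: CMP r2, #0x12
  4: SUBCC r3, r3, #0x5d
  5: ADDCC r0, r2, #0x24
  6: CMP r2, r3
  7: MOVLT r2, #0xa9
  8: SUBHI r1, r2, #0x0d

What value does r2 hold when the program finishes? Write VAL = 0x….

VAL = 0xa9

0: ✓ CMP  NZCV=1000
1: · ADDEQ
2: ✓ SUBLE  r3←0xdc
3: ✓ CMP  NZCV=0011
4: · SUBCC
5: · ADDCC
6: ✓ CMP  NZCV=1000
7: ✓ MOVLT  r2←0xa9
8: · SUBHI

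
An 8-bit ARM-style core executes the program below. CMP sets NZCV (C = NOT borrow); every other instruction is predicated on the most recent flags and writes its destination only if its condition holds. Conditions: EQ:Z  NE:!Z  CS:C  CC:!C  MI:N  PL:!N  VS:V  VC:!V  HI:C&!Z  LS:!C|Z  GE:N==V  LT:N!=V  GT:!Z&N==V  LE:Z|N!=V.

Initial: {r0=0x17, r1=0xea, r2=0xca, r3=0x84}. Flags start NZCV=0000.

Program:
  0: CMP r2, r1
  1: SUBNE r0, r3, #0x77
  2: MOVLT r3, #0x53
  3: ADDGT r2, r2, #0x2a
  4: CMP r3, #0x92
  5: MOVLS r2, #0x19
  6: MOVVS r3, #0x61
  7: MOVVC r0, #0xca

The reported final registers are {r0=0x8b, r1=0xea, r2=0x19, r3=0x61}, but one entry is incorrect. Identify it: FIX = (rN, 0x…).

FIX = (r0, 0x0d)

0: ✓ CMP  NZCV=1000
1: ✓ SUBNE  r0←0x0d
2: ✓ MOVLT  r3←0x53
3: · ADDGT
4: ✓ CMP  NZCV=1001
5: ✓ MOVLS  r2←0x19
6: ✓ MOVVS  r3←0x61
7: · MOVVC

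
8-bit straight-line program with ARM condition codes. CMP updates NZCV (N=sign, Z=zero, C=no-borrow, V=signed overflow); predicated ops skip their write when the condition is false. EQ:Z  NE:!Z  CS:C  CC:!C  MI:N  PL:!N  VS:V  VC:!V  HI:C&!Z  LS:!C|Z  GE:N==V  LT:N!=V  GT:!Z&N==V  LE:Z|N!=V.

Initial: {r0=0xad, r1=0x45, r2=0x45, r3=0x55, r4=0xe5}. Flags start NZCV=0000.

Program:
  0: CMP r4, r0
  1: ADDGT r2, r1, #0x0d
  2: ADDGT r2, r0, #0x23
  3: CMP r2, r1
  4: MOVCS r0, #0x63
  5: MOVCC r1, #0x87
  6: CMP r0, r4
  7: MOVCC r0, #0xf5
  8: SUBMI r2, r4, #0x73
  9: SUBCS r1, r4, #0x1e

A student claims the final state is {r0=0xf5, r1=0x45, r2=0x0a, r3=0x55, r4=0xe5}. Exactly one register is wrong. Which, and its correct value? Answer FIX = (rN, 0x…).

FIX = (r2, 0xd0)

0: ✓ CMP  NZCV=0010
1: ✓ ADDGT  r2←0x52
2: ✓ ADDGT  r2←0xd0
3: ✓ CMP  NZCV=1010
4: ✓ MOVCS  r0←0x63
5: · MOVCC
6: ✓ CMP  NZCV=0000
7: ✓ MOVCC  r0←0xf5
8: · SUBMI
9: · SUBCS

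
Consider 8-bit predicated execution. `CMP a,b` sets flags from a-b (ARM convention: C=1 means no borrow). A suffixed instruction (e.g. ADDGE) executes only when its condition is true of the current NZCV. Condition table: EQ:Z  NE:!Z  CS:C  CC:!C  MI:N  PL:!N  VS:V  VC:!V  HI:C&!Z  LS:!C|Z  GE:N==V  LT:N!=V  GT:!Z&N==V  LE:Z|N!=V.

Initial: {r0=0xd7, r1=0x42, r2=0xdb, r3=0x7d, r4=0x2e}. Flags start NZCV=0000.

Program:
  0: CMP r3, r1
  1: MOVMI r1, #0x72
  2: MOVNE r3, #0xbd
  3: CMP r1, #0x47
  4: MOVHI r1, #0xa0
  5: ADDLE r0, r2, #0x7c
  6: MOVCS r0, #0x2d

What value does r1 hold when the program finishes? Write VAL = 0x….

VAL = 0x42

0: ✓ CMP  NZCV=0010
1: · MOVMI
2: ✓ MOVNE  r3←0xbd
3: ✓ CMP  NZCV=1000
4: · MOVHI
5: ✓ ADDLE  r0←0x57
6: · MOVCS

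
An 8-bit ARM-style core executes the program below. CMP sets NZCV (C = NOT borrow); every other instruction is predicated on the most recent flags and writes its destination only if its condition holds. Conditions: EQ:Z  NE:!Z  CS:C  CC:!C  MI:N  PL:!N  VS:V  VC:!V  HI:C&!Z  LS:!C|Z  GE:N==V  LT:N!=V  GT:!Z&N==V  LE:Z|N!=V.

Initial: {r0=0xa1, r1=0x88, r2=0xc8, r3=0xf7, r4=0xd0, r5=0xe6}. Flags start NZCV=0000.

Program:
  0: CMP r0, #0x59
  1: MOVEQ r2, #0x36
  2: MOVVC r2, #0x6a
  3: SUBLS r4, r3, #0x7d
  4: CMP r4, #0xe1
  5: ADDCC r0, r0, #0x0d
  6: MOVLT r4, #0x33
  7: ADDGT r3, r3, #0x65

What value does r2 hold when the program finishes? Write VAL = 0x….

0: ✓ CMP  NZCV=0011
1: · MOVEQ
2: · MOVVC
3: · SUBLS
4: ✓ CMP  NZCV=1000
5: ✓ ADDCC  r0←0xae
6: ✓ MOVLT  r4←0x33
7: · ADDGT

VAL = 0xc8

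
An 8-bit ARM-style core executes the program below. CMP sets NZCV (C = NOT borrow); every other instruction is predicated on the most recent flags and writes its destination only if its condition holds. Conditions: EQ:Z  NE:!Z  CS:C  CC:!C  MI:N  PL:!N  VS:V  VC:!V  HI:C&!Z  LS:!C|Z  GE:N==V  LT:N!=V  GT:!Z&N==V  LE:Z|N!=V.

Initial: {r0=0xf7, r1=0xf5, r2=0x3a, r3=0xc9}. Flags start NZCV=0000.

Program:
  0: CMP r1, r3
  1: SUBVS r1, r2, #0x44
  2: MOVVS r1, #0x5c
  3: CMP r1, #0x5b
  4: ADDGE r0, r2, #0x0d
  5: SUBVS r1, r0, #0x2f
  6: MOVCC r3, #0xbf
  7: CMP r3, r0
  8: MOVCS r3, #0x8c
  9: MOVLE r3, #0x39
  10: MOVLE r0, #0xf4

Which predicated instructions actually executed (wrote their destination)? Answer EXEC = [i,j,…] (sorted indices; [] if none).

EXEC = [9,10]

0: ✓ CMP  NZCV=0010
1: · SUBVS
2: · MOVVS
3: ✓ CMP  NZCV=1010
4: · ADDGE
5: · SUBVS
6: · MOVCC
7: ✓ CMP  NZCV=1000
8: · MOVCS
9: ✓ MOVLE  r3←0x39
10: ✓ MOVLE  r0←0xf4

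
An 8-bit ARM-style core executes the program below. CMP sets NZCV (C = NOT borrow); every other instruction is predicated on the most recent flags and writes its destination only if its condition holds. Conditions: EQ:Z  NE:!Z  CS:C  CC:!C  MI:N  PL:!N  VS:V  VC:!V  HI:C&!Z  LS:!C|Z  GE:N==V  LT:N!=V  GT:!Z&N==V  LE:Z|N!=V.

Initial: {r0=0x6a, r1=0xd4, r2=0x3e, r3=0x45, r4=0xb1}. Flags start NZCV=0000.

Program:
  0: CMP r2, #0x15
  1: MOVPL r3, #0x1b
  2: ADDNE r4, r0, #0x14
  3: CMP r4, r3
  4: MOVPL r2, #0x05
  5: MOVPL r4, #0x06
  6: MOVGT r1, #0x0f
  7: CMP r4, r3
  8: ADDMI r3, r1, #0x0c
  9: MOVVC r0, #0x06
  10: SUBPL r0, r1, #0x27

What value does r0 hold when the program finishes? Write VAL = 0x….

0: ✓ CMP  NZCV=0010
1: ✓ MOVPL  r3←0x1b
2: ✓ ADDNE  r4←0x7e
3: ✓ CMP  NZCV=0010
4: ✓ MOVPL  r2←0x05
5: ✓ MOVPL  r4←0x06
6: ✓ MOVGT  r1←0x0f
7: ✓ CMP  NZCV=1000
8: ✓ ADDMI  r3←0x1b
9: ✓ MOVVC  r0←0x06
10: · SUBPL

VAL = 0x06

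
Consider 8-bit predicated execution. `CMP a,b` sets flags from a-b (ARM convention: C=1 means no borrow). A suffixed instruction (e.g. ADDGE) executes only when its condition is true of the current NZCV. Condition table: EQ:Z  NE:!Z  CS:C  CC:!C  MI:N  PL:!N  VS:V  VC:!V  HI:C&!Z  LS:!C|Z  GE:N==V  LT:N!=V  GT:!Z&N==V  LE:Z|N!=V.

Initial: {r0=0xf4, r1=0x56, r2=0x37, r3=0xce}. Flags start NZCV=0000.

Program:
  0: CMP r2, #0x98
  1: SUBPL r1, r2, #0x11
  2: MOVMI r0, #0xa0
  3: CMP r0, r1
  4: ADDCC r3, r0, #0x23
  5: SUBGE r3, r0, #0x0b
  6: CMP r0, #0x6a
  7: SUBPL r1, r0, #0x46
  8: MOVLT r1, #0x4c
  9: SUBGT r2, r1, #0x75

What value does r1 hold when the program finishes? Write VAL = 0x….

0: ✓ CMP  NZCV=1001
1: · SUBPL
2: ✓ MOVMI  r0←0xa0
3: ✓ CMP  NZCV=0011
4: · ADDCC
5: · SUBGE
6: ✓ CMP  NZCV=0011
7: ✓ SUBPL  r1←0x5a
8: ✓ MOVLT  r1←0x4c
9: · SUBGT

VAL = 0x4c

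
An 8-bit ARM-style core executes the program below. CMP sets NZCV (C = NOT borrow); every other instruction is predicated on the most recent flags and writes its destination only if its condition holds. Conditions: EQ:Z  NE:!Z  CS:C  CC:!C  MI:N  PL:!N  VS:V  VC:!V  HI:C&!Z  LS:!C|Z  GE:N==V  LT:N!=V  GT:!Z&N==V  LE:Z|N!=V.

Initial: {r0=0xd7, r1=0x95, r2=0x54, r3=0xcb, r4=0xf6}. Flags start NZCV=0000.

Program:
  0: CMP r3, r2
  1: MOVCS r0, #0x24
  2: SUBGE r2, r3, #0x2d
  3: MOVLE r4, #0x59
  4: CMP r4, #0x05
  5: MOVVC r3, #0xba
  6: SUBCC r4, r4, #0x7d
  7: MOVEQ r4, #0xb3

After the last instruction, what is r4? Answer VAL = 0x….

[0] flags=0011 → (cmp)
[1] flags=0011 CS?T → r0=0x24
[2] flags=0011 GE?F → skip
[3] flags=0011 LE?T → r4=0x59
[4] flags=0010 → (cmp)
[5] flags=0010 VC?T → r3=0xba
[6] flags=0010 CC?F → skip
[7] flags=0010 EQ?F → skip

VAL = 0x59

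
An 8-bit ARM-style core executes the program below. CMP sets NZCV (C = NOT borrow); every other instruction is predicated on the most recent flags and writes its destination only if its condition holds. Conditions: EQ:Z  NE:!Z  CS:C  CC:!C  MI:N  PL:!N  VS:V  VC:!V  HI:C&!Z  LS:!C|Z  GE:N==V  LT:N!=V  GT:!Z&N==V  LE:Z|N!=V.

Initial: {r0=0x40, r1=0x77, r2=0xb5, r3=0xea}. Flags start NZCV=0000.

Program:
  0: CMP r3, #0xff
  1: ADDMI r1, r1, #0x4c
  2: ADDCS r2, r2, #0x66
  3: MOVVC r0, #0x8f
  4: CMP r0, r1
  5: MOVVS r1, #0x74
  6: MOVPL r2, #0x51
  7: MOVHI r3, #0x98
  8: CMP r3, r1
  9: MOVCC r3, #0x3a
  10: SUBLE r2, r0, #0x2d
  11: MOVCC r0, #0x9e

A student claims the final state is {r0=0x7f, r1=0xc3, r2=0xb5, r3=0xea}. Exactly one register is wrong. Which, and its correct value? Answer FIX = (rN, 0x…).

[0] flags=1000 → (cmp)
[1] flags=1000 MI?T → r1=0xc3
[2] flags=1000 CS?F → skip
[3] flags=1000 VC?T → r0=0x8f
[4] flags=1000 → (cmp)
[5] flags=1000 VS?F → skip
[6] flags=1000 PL?F → skip
[7] flags=1000 HI?F → skip
[8] flags=0010 → (cmp)
[9] flags=0010 CC?F → skip
[10] flags=0010 LE?F → skip
[11] flags=0010 CC?F → skip

FIX = (r0, 0x8f)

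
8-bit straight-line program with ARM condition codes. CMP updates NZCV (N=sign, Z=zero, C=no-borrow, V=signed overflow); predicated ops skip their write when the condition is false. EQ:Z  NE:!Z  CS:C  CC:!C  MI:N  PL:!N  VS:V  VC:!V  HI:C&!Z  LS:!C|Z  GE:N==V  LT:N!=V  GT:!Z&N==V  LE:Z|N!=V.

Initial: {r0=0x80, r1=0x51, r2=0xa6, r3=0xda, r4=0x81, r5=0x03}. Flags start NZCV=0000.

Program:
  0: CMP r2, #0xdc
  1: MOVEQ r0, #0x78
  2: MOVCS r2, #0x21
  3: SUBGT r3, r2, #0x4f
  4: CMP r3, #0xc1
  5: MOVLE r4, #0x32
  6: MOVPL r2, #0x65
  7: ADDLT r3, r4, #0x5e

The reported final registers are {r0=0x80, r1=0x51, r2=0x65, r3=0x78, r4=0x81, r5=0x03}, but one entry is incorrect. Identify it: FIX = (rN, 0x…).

FIX = (r3, 0xda)

0: ✓ CMP  NZCV=1000
1: · MOVEQ
2: · MOVCS
3: · SUBGT
4: ✓ CMP  NZCV=0010
5: · MOVLE
6: ✓ MOVPL  r2←0x65
7: · ADDLT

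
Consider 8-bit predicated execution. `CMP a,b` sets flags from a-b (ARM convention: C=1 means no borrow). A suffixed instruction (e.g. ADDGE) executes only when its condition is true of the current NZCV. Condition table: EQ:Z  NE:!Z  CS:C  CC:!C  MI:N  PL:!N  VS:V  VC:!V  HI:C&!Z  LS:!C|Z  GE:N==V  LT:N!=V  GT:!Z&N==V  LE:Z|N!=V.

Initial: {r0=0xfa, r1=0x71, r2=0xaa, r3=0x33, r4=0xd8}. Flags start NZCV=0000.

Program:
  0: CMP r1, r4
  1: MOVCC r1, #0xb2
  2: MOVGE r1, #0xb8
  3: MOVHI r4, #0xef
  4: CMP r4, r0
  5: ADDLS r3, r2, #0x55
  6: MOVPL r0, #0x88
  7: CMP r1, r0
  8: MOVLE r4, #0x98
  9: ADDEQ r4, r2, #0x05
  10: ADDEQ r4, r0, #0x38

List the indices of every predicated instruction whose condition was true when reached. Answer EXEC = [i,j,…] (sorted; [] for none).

[0] flags=1001 → (cmp)
[1] flags=1001 CC?T → r1=0xb2
[2] flags=1001 GE?T → r1=0xb8
[3] flags=1001 HI?F → skip
[4] flags=1000 → (cmp)
[5] flags=1000 LS?T → r3=0xff
[6] flags=1000 PL?F → skip
[7] flags=1000 → (cmp)
[8] flags=1000 LE?T → r4=0x98
[9] flags=1000 EQ?F → skip
[10] flags=1000 EQ?F → skip

EXEC = [1,2,5,8]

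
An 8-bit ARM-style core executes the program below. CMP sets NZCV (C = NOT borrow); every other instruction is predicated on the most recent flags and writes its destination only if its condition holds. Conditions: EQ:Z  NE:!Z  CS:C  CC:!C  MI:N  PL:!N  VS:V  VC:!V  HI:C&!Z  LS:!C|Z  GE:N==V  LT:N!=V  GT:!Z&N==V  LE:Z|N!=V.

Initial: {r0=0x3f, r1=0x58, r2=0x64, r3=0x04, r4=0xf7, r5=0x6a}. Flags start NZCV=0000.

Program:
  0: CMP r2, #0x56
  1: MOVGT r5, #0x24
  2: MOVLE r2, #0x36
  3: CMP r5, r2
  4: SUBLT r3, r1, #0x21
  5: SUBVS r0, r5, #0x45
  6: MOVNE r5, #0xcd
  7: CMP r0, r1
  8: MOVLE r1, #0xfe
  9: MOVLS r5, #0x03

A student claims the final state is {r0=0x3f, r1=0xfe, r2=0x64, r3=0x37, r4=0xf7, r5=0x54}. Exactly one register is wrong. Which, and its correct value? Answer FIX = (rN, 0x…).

FIX = (r5, 0x03)

0: ✓ CMP  NZCV=0010
1: ✓ MOVGT  r5←0x24
2: · MOVLE
3: ✓ CMP  NZCV=1000
4: ✓ SUBLT  r3←0x37
5: · SUBVS
6: ✓ MOVNE  r5←0xcd
7: ✓ CMP  NZCV=1000
8: ✓ MOVLE  r1←0xfe
9: ✓ MOVLS  r5←0x03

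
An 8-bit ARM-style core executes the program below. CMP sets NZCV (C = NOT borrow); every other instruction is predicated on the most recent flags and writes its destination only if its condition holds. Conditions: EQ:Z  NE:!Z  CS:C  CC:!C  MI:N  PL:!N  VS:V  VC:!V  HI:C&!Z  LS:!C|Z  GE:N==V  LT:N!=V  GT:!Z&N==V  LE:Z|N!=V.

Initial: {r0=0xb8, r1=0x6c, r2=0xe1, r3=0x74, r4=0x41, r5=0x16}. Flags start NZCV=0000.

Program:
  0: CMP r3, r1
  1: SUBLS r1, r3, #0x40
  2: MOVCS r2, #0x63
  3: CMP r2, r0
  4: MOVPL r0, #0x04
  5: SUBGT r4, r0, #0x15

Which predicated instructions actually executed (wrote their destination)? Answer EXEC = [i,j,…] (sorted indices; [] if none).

EXEC = [2,5]

[0] flags=0010 → (cmp)
[1] flags=0010 LS?F → skip
[2] flags=0010 CS?T → r2=0x63
[3] flags=1001 → (cmp)
[4] flags=1001 PL?F → skip
[5] flags=1001 GT?T → r4=0xa3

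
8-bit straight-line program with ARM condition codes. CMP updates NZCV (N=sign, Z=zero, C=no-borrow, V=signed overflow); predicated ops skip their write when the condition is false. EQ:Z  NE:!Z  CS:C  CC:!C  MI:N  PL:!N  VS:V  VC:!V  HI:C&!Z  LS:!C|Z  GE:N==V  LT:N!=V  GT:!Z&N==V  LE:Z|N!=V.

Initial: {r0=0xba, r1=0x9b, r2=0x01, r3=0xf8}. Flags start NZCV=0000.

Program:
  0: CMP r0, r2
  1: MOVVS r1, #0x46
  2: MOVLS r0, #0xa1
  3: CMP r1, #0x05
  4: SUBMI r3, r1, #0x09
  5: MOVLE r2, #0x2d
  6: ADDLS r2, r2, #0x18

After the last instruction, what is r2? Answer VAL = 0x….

VAL = 0x2d

[0] flags=1010 → (cmp)
[1] flags=1010 VS?F → skip
[2] flags=1010 LS?F → skip
[3] flags=1010 → (cmp)
[4] flags=1010 MI?T → r3=0x92
[5] flags=1010 LE?T → r2=0x2d
[6] flags=1010 LS?F → skip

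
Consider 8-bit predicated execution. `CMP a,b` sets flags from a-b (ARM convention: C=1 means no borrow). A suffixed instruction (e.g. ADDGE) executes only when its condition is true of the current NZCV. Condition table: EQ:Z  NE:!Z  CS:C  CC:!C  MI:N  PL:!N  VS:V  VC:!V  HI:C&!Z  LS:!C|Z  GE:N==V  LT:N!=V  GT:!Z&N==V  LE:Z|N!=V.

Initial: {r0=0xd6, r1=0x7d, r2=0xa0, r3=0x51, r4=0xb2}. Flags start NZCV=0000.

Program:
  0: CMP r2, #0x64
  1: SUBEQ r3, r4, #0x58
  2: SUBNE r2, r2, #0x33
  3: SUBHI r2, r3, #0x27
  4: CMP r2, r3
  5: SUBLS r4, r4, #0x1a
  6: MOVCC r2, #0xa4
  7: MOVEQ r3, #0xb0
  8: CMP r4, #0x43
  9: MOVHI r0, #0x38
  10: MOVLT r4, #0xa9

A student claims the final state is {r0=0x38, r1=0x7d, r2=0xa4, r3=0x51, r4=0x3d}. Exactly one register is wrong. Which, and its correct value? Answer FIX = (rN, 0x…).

[0] flags=0011 → (cmp)
[1] flags=0011 EQ?F → skip
[2] flags=0011 NE?T → r2=0x6d
[3] flags=0011 HI?T → r2=0x2a
[4] flags=1000 → (cmp)
[5] flags=1000 LS?T → r4=0x98
[6] flags=1000 CC?T → r2=0xa4
[7] flags=1000 EQ?F → skip
[8] flags=0011 → (cmp)
[9] flags=0011 HI?T → r0=0x38
[10] flags=0011 LT?T → r4=0xa9

FIX = (r4, 0xa9)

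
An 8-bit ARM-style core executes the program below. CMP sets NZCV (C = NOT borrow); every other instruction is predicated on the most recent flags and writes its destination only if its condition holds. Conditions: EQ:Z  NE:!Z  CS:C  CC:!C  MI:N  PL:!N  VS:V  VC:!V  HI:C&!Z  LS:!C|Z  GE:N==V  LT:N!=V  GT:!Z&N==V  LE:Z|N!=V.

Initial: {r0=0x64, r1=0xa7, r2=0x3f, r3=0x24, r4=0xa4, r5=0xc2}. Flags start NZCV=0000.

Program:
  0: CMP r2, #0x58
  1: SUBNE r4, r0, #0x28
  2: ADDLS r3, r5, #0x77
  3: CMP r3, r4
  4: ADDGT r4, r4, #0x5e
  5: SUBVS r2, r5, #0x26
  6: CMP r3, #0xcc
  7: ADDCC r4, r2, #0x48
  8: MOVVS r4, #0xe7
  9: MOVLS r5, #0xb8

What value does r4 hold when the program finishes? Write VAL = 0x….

VAL = 0x87

[0] flags=1000 → (cmp)
[1] flags=1000 NE?T → r4=0x3c
[2] flags=1000 LS?T → r3=0x39
[3] flags=1000 → (cmp)
[4] flags=1000 GT?F → skip
[5] flags=1000 VS?F → skip
[6] flags=0000 → (cmp)
[7] flags=0000 CC?T → r4=0x87
[8] flags=0000 VS?F → skip
[9] flags=0000 LS?T → r5=0xb8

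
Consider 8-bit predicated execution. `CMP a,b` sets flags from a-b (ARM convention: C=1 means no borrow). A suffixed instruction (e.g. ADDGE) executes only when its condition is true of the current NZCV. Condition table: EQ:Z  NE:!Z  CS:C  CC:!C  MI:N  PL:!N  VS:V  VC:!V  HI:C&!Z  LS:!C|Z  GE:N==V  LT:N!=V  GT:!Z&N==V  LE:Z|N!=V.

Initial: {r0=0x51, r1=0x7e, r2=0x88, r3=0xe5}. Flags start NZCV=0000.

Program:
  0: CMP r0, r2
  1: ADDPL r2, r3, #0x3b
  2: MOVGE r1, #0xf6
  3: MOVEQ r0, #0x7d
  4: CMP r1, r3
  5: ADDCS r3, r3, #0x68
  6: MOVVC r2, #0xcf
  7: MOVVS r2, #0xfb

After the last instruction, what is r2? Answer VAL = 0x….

VAL = 0xcf

[0] flags=1001 → (cmp)
[1] flags=1001 PL?F → skip
[2] flags=1001 GE?T → r1=0xf6
[3] flags=1001 EQ?F → skip
[4] flags=0010 → (cmp)
[5] flags=0010 CS?T → r3=0x4d
[6] flags=0010 VC?T → r2=0xcf
[7] flags=0010 VS?F → skip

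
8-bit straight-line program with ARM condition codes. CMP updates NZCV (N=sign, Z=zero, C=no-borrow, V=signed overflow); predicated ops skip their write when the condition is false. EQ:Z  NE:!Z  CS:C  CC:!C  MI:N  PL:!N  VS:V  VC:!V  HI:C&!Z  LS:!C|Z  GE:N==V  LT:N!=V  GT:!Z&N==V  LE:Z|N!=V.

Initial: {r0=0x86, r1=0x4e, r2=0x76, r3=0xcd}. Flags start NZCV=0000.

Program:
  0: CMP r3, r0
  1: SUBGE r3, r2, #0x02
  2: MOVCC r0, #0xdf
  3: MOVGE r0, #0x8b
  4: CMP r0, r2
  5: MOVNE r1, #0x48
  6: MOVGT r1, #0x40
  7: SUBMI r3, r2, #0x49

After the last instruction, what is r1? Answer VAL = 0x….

[0] flags=0010 → (cmp)
[1] flags=0010 GE?T → r3=0x74
[2] flags=0010 CC?F → skip
[3] flags=0010 GE?T → r0=0x8b
[4] flags=0011 → (cmp)
[5] flags=0011 NE?T → r1=0x48
[6] flags=0011 GT?F → skip
[7] flags=0011 MI?F → skip

VAL = 0x48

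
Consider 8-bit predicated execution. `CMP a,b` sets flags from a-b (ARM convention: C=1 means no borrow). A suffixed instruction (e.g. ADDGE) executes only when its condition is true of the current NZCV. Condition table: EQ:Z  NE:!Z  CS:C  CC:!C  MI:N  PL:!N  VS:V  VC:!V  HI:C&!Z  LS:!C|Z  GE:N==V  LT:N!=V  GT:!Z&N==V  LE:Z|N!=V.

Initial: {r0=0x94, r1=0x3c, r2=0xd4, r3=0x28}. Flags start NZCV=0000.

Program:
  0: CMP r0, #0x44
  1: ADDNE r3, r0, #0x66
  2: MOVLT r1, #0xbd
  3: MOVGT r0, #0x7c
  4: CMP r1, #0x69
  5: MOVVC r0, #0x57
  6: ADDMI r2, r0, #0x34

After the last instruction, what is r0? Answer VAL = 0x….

0: ✓ CMP  NZCV=0011
1: ✓ ADDNE  r3←0xfa
2: ✓ MOVLT  r1←0xbd
3: · MOVGT
4: ✓ CMP  NZCV=0011
5: · MOVVC
6: · ADDMI

VAL = 0x94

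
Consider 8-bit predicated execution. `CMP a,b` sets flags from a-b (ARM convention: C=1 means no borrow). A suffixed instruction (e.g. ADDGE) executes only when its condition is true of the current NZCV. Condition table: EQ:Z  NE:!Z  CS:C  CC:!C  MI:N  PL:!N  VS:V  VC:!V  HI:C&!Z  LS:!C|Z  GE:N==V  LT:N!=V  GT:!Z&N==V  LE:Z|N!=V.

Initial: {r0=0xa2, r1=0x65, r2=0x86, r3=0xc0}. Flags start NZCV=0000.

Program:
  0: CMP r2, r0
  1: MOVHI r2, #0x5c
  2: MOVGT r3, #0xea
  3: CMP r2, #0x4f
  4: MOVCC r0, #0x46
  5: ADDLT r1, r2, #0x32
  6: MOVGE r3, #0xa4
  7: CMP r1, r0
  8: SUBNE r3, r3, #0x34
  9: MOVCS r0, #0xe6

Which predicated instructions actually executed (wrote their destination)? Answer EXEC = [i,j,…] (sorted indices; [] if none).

EXEC = [5,8,9]

0: ✓ CMP  NZCV=1000
1: · MOVHI
2: · MOVGT
3: ✓ CMP  NZCV=0011
4: · MOVCC
5: ✓ ADDLT  r1←0xb8
6: · MOVGE
7: ✓ CMP  NZCV=0010
8: ✓ SUBNE  r3←0x8c
9: ✓ MOVCS  r0←0xe6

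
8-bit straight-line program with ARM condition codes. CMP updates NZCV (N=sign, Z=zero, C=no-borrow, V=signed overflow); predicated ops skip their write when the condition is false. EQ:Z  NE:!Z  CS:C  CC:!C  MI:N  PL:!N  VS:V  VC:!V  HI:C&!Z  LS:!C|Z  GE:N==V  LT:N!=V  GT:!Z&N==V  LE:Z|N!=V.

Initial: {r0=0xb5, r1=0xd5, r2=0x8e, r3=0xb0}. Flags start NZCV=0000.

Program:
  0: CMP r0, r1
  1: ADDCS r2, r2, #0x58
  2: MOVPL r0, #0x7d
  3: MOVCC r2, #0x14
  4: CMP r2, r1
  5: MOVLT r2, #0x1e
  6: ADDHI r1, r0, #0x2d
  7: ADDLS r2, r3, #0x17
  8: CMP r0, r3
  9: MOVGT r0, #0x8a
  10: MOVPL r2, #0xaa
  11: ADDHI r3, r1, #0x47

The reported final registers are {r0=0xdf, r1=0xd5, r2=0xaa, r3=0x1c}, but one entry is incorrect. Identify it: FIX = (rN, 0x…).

FIX = (r0, 0x8a)

[0] flags=1000 → (cmp)
[1] flags=1000 CS?F → skip
[2] flags=1000 PL?F → skip
[3] flags=1000 CC?T → r2=0x14
[4] flags=0000 → (cmp)
[5] flags=0000 LT?F → skip
[6] flags=0000 HI?F → skip
[7] flags=0000 LS?T → r2=0xc7
[8] flags=0010 → (cmp)
[9] flags=0010 GT?T → r0=0x8a
[10] flags=0010 PL?T → r2=0xaa
[11] flags=0010 HI?T → r3=0x1c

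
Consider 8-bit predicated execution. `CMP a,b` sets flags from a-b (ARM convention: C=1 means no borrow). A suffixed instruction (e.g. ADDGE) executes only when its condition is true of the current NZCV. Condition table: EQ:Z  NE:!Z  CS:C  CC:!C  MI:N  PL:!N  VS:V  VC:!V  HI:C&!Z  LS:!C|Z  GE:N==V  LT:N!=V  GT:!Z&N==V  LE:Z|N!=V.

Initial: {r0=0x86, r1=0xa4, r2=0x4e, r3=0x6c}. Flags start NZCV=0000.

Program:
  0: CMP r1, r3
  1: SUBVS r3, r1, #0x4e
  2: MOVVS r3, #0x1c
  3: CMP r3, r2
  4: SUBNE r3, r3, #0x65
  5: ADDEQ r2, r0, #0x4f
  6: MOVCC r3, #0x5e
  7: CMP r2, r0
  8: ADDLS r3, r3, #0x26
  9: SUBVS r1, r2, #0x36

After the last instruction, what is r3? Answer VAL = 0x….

[0] flags=0011 → (cmp)
[1] flags=0011 VS?T → r3=0x56
[2] flags=0011 VS?T → r3=0x1c
[3] flags=1000 → (cmp)
[4] flags=1000 NE?T → r3=0xb7
[5] flags=1000 EQ?F → skip
[6] flags=1000 CC?T → r3=0x5e
[7] flags=1001 → (cmp)
[8] flags=1001 LS?T → r3=0x84
[9] flags=1001 VS?T → r1=0x18

VAL = 0x84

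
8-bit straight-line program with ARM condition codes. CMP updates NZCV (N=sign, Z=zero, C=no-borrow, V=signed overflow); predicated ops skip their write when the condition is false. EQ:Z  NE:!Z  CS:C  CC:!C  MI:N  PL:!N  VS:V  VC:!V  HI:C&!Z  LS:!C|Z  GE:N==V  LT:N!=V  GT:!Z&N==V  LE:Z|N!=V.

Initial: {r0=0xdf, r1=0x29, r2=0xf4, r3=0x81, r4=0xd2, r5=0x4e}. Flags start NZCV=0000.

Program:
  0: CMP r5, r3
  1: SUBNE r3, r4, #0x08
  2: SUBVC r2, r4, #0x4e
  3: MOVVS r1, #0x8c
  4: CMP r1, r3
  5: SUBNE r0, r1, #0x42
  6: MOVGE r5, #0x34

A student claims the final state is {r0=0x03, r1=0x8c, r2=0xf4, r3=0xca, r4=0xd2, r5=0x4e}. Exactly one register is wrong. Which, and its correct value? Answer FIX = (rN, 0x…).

FIX = (r0, 0x4a)

0: ✓ CMP  NZCV=1001
1: ✓ SUBNE  r3←0xca
2: · SUBVC
3: ✓ MOVVS  r1←0x8c
4: ✓ CMP  NZCV=1000
5: ✓ SUBNE  r0←0x4a
6: · MOVGE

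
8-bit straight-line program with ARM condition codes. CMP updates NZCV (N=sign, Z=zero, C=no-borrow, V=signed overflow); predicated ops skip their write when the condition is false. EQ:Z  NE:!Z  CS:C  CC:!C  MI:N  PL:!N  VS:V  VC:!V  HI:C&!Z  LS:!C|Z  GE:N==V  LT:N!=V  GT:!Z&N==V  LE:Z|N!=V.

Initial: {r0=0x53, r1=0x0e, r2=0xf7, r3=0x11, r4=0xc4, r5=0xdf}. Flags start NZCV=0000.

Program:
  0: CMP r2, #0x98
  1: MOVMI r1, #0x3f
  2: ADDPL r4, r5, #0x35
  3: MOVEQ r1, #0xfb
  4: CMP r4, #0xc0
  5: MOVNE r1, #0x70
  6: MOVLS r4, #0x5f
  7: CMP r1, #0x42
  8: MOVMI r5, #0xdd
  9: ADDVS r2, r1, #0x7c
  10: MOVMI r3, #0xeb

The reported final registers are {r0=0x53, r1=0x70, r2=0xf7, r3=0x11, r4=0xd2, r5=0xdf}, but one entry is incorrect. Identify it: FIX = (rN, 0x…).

FIX = (r4, 0x5f)

[0] flags=0010 → (cmp)
[1] flags=0010 MI?F → skip
[2] flags=0010 PL?T → r4=0x14
[3] flags=0010 EQ?F → skip
[4] flags=0000 → (cmp)
[5] flags=0000 NE?T → r1=0x70
[6] flags=0000 LS?T → r4=0x5f
[7] flags=0010 → (cmp)
[8] flags=0010 MI?F → skip
[9] flags=0010 VS?F → skip
[10] flags=0010 MI?F → skip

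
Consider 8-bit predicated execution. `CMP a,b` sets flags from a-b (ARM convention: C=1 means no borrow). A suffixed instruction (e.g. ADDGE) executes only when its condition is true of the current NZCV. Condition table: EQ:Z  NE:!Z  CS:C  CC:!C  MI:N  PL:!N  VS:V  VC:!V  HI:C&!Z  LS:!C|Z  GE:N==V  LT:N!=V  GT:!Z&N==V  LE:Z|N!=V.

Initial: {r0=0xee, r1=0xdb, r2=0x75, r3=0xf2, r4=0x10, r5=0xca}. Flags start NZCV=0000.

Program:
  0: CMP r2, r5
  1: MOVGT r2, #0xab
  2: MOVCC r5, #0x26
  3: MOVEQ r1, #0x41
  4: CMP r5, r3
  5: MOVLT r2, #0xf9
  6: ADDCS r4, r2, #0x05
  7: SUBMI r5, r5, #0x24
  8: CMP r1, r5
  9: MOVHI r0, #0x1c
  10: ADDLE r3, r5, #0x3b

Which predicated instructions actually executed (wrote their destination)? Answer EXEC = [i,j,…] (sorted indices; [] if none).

EXEC = [1,2,9,10]

[0] flags=1001 → (cmp)
[1] flags=1001 GT?T → r2=0xab
[2] flags=1001 CC?T → r5=0x26
[3] flags=1001 EQ?F → skip
[4] flags=0000 → (cmp)
[5] flags=0000 LT?F → skip
[6] flags=0000 CS?F → skip
[7] flags=0000 MI?F → skip
[8] flags=1010 → (cmp)
[9] flags=1010 HI?T → r0=0x1c
[10] flags=1010 LE?T → r3=0x61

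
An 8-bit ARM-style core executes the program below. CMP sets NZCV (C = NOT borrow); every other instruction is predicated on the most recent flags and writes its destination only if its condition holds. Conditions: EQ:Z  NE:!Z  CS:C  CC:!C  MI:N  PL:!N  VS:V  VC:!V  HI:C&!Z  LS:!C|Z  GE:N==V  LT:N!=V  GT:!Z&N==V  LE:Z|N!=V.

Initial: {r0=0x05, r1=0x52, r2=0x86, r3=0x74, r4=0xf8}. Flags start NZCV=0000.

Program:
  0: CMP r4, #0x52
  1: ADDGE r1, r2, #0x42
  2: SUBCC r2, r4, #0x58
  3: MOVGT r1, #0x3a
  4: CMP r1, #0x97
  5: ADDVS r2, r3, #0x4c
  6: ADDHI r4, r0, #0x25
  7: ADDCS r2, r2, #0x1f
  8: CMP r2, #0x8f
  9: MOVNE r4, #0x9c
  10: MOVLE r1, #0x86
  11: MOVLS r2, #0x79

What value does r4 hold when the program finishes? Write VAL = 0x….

VAL = 0x9c

[0] flags=1010 → (cmp)
[1] flags=1010 GE?F → skip
[2] flags=1010 CC?F → skip
[3] flags=1010 GT?F → skip
[4] flags=1001 → (cmp)
[5] flags=1001 VS?T → r2=0xc0
[6] flags=1001 HI?F → skip
[7] flags=1001 CS?F → skip
[8] flags=0010 → (cmp)
[9] flags=0010 NE?T → r4=0x9c
[10] flags=0010 LE?F → skip
[11] flags=0010 LS?F → skip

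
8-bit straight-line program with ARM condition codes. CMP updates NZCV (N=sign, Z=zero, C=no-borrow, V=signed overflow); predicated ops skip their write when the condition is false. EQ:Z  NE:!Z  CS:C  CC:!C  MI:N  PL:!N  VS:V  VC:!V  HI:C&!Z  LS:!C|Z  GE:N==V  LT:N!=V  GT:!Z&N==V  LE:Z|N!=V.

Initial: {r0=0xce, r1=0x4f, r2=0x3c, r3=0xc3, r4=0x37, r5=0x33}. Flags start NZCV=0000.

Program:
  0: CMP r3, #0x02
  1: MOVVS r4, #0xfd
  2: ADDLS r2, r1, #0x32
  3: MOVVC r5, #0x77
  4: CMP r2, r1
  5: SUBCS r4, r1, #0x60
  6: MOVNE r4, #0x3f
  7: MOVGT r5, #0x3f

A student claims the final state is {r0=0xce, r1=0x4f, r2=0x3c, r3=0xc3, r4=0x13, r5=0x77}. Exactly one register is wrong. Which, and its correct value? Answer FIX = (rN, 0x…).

[0] flags=1010 → (cmp)
[1] flags=1010 VS?F → skip
[2] flags=1010 LS?F → skip
[3] flags=1010 VC?T → r5=0x77
[4] flags=1000 → (cmp)
[5] flags=1000 CS?F → skip
[6] flags=1000 NE?T → r4=0x3f
[7] flags=1000 GT?F → skip

FIX = (r4, 0x3f)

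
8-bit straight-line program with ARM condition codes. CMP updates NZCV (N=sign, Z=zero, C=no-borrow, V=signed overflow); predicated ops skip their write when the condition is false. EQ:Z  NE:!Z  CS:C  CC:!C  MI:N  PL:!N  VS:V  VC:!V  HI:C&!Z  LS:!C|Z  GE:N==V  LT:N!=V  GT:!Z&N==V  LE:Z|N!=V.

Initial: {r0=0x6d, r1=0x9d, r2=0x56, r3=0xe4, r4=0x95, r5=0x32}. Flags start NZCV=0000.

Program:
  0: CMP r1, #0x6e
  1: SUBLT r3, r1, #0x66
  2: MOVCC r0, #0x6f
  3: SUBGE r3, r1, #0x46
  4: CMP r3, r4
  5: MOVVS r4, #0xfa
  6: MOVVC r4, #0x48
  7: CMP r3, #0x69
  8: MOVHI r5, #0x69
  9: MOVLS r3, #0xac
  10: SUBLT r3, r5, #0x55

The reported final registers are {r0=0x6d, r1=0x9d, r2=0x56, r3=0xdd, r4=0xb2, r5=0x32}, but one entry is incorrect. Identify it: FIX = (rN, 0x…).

[0] flags=0011 → (cmp)
[1] flags=0011 LT?T → r3=0x37
[2] flags=0011 CC?F → skip
[3] flags=0011 GE?F → skip
[4] flags=1001 → (cmp)
[5] flags=1001 VS?T → r4=0xfa
[6] flags=1001 VC?F → skip
[7] flags=1000 → (cmp)
[8] flags=1000 HI?F → skip
[9] flags=1000 LS?T → r3=0xac
[10] flags=1000 LT?T → r3=0xdd

FIX = (r4, 0xfa)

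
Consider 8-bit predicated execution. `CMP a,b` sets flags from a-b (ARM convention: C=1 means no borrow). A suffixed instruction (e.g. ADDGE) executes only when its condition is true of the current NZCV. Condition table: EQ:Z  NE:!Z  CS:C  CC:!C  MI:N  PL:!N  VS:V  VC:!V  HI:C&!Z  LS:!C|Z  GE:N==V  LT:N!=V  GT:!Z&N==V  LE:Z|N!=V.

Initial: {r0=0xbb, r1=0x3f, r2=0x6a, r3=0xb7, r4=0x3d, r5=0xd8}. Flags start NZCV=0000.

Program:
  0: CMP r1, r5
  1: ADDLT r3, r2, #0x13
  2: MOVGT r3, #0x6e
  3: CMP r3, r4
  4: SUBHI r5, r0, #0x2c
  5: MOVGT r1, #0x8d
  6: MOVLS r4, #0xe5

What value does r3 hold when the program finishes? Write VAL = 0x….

VAL = 0x6e

[0] flags=0000 → (cmp)
[1] flags=0000 LT?F → skip
[2] flags=0000 GT?T → r3=0x6e
[3] flags=0010 → (cmp)
[4] flags=0010 HI?T → r5=0x8f
[5] flags=0010 GT?T → r1=0x8d
[6] flags=0010 LS?F → skip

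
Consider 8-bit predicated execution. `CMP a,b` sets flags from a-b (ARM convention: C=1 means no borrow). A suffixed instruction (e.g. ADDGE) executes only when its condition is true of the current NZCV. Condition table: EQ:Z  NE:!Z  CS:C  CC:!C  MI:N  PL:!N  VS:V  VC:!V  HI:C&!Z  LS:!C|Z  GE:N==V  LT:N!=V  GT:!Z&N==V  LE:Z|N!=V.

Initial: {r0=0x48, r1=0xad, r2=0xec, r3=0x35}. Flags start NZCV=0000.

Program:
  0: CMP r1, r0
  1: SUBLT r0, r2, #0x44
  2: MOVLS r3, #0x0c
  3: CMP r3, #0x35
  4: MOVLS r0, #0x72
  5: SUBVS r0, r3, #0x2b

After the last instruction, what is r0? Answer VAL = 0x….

[0] flags=0011 → (cmp)
[1] flags=0011 LT?T → r0=0xa8
[2] flags=0011 LS?F → skip
[3] flags=0110 → (cmp)
[4] flags=0110 LS?T → r0=0x72
[5] flags=0110 VS?F → skip

VAL = 0x72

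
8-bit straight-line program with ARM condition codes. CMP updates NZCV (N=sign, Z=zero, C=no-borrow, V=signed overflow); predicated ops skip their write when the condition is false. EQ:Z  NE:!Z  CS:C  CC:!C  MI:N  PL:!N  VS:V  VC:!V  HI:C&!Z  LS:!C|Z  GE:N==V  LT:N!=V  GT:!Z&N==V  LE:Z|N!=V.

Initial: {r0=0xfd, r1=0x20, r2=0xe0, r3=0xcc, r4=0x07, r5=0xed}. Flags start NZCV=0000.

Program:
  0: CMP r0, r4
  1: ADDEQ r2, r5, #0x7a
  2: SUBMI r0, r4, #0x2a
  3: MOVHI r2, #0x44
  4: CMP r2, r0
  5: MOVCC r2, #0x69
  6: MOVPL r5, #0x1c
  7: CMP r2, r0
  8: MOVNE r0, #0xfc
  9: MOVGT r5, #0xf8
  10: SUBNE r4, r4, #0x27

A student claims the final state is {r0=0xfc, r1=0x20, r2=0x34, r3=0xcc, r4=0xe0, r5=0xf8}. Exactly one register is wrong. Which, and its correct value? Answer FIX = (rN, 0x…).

0: ✓ CMP  NZCV=1010
1: · ADDEQ
2: ✓ SUBMI  r0←0xdd
3: ✓ MOVHI  r2←0x44
4: ✓ CMP  NZCV=0000
5: ✓ MOVCC  r2←0x69
6: ✓ MOVPL  r5←0x1c
7: ✓ CMP  NZCV=1001
8: ✓ MOVNE  r0←0xfc
9: ✓ MOVGT  r5←0xf8
10: ✓ SUBNE  r4←0xe0

FIX = (r2, 0x69)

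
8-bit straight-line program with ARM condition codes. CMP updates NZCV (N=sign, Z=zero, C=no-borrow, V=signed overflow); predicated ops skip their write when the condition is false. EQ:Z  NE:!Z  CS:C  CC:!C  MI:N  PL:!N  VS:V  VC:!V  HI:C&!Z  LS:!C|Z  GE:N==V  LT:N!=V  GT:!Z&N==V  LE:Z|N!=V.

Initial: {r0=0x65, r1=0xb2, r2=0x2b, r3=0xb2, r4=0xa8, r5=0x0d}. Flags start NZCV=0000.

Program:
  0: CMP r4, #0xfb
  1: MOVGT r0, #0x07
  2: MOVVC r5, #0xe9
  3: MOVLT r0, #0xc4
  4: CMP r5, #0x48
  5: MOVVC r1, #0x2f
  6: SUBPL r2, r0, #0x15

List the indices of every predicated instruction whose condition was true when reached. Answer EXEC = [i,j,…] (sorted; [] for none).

EXEC = [2,3,5]

[0] flags=1000 → (cmp)
[1] flags=1000 GT?F → skip
[2] flags=1000 VC?T → r5=0xe9
[3] flags=1000 LT?T → r0=0xc4
[4] flags=1010 → (cmp)
[5] flags=1010 VC?T → r1=0x2f
[6] flags=1010 PL?F → skip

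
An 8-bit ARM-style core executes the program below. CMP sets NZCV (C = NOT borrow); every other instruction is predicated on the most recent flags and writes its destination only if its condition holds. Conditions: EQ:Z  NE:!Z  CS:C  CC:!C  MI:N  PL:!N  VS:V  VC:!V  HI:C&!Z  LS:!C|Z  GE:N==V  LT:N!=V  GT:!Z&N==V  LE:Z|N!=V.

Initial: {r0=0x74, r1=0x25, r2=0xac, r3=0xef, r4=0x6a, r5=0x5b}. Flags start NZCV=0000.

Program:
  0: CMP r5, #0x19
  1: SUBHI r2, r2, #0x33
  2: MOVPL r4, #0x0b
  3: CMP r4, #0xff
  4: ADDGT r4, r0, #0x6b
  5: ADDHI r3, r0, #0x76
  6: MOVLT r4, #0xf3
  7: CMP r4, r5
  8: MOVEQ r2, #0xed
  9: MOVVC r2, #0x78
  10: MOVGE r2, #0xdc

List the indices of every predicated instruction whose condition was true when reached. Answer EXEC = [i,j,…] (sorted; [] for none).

0: ✓ CMP  NZCV=0010
1: ✓ SUBHI  r2←0x79
2: ✓ MOVPL  r4←0x0b
3: ✓ CMP  NZCV=0000
4: ✓ ADDGT  r4←0xdf
5: · ADDHI
6: · MOVLT
7: ✓ CMP  NZCV=1010
8: · MOVEQ
9: ✓ MOVVC  r2←0x78
10: · MOVGE

EXEC = [1,2,4,9]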